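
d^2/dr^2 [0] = 0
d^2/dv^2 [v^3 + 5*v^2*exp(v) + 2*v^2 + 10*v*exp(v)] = 5*v^2*exp(v) + 30*v*exp(v) + 6*v + 30*exp(v) + 4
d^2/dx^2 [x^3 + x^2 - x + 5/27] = 6*x + 2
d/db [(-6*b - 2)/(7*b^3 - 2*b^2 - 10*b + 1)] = 2*(42*b^3 + 15*b^2 - 4*b - 13)/(49*b^6 - 28*b^5 - 136*b^4 + 54*b^3 + 96*b^2 - 20*b + 1)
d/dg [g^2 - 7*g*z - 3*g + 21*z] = 2*g - 7*z - 3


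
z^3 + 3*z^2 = z^2*(z + 3)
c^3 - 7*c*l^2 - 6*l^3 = (c - 3*l)*(c + l)*(c + 2*l)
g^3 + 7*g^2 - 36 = (g - 2)*(g + 3)*(g + 6)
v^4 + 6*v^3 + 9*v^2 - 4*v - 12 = (v - 1)*(v + 2)^2*(v + 3)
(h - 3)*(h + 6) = h^2 + 3*h - 18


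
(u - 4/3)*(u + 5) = u^2 + 11*u/3 - 20/3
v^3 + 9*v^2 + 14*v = v*(v + 2)*(v + 7)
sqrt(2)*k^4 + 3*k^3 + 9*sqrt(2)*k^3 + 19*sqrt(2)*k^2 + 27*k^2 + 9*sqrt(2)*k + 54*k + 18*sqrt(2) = (k + 3)*(k + 6)*(k + sqrt(2))*(sqrt(2)*k + 1)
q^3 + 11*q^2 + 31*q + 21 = (q + 1)*(q + 3)*(q + 7)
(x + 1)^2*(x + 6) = x^3 + 8*x^2 + 13*x + 6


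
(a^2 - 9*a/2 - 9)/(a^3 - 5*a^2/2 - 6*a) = (a - 6)/(a*(a - 4))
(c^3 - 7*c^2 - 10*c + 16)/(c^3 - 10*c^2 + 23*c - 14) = (c^2 - 6*c - 16)/(c^2 - 9*c + 14)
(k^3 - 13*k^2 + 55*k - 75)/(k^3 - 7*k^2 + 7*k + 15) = (k - 5)/(k + 1)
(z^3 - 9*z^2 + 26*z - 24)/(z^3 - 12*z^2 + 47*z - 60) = (z - 2)/(z - 5)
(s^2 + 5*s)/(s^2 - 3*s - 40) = s/(s - 8)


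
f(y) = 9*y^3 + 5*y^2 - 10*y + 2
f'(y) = 27*y^2 + 10*y - 10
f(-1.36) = 2.21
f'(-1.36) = 26.34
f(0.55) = -0.49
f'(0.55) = 3.67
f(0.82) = 2.12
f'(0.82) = 16.35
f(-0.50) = 7.12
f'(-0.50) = -8.25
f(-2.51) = -83.72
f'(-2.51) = 135.00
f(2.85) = 222.45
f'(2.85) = 237.81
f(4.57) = 919.72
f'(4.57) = 599.59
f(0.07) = 1.33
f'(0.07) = -9.17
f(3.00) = 260.00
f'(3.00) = 263.00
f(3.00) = 260.00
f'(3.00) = 263.00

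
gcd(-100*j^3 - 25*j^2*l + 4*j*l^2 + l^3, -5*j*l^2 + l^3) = 5*j - l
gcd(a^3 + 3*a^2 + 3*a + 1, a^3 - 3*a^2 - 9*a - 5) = a^2 + 2*a + 1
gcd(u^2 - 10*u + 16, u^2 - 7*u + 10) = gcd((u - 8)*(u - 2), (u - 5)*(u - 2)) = u - 2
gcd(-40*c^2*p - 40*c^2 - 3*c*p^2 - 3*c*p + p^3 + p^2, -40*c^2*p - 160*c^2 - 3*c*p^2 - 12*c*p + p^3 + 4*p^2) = -40*c^2 - 3*c*p + p^2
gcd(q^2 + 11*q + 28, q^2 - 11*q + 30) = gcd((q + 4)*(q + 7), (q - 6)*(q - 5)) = 1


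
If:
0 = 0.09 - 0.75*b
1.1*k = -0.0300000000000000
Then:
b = 0.12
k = -0.03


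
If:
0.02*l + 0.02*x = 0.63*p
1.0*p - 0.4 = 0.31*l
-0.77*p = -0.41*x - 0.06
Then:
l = -1.47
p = -0.05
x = -0.25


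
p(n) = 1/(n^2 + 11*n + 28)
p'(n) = (-2*n - 11)/(n^2 + 11*n + 28)^2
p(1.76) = 0.02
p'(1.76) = -0.01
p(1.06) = 0.02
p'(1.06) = -0.01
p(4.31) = 0.01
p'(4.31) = -0.00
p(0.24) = 0.03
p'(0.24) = -0.01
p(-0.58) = 0.05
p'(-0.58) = -0.02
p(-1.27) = 0.06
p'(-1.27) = -0.03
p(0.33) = 0.03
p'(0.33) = -0.01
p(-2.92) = 0.23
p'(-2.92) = -0.27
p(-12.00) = 0.02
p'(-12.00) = 0.01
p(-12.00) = 0.02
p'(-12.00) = 0.01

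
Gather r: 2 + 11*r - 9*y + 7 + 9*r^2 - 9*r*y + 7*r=9*r^2 + r*(18 - 9*y) - 9*y + 9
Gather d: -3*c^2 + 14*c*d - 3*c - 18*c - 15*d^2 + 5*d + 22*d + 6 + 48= -3*c^2 - 21*c - 15*d^2 + d*(14*c + 27) + 54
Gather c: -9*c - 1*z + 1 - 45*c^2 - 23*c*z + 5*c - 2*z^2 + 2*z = -45*c^2 + c*(-23*z - 4) - 2*z^2 + z + 1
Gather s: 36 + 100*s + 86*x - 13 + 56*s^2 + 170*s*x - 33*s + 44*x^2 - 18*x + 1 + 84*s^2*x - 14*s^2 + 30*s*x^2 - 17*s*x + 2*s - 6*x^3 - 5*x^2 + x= s^2*(84*x + 42) + s*(30*x^2 + 153*x + 69) - 6*x^3 + 39*x^2 + 69*x + 24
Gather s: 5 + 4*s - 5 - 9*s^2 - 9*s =-9*s^2 - 5*s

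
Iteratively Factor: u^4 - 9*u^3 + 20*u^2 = (u)*(u^3 - 9*u^2 + 20*u) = u^2*(u^2 - 9*u + 20) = u^2*(u - 5)*(u - 4)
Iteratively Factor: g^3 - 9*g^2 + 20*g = (g)*(g^2 - 9*g + 20) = g*(g - 4)*(g - 5)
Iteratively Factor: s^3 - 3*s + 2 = (s + 2)*(s^2 - 2*s + 1) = (s - 1)*(s + 2)*(s - 1)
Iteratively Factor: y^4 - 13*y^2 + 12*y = (y + 4)*(y^3 - 4*y^2 + 3*y) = (y - 1)*(y + 4)*(y^2 - 3*y) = (y - 3)*(y - 1)*(y + 4)*(y)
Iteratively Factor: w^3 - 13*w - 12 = (w - 4)*(w^2 + 4*w + 3) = (w - 4)*(w + 1)*(w + 3)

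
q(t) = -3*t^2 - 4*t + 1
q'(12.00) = -76.00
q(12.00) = -479.00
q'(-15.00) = 86.00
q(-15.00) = -614.00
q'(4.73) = -32.38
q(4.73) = -85.04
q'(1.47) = -12.82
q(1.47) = -11.36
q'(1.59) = -13.54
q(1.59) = -12.94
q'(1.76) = -14.56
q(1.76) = -15.33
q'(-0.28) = -2.32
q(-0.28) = 1.88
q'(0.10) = -4.60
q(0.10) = 0.57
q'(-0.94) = 1.64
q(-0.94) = 2.11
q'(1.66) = -13.96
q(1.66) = -13.91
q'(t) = -6*t - 4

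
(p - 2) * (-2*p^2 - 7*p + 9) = -2*p^3 - 3*p^2 + 23*p - 18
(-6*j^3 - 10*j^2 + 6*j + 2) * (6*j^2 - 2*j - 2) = -36*j^5 - 48*j^4 + 68*j^3 + 20*j^2 - 16*j - 4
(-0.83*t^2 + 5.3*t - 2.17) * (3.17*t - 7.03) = -2.6311*t^3 + 22.6359*t^2 - 44.1379*t + 15.2551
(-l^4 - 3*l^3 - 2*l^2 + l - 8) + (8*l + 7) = -l^4 - 3*l^3 - 2*l^2 + 9*l - 1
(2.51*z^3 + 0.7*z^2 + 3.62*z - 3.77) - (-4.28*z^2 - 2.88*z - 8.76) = 2.51*z^3 + 4.98*z^2 + 6.5*z + 4.99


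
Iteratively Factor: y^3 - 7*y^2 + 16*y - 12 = (y - 3)*(y^2 - 4*y + 4) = (y - 3)*(y - 2)*(y - 2)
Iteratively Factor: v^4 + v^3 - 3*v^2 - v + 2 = (v + 1)*(v^3 - 3*v + 2) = (v - 1)*(v + 1)*(v^2 + v - 2) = (v - 1)*(v + 1)*(v + 2)*(v - 1)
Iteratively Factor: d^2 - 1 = (d + 1)*(d - 1)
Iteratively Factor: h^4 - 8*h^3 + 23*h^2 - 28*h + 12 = (h - 3)*(h^3 - 5*h^2 + 8*h - 4) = (h - 3)*(h - 1)*(h^2 - 4*h + 4) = (h - 3)*(h - 2)*(h - 1)*(h - 2)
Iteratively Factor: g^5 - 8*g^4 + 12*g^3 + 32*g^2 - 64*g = (g - 4)*(g^4 - 4*g^3 - 4*g^2 + 16*g) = (g - 4)*(g - 2)*(g^3 - 2*g^2 - 8*g) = (g - 4)*(g - 2)*(g + 2)*(g^2 - 4*g) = (g - 4)^2*(g - 2)*(g + 2)*(g)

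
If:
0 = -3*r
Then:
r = 0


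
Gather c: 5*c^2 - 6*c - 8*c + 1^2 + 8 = 5*c^2 - 14*c + 9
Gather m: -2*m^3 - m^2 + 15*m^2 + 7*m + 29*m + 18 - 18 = -2*m^3 + 14*m^2 + 36*m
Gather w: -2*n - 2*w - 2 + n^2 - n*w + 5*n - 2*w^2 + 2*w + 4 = n^2 - n*w + 3*n - 2*w^2 + 2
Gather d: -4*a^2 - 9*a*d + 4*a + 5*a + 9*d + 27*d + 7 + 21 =-4*a^2 + 9*a + d*(36 - 9*a) + 28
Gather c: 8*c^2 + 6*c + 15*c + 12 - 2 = 8*c^2 + 21*c + 10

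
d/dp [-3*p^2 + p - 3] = 1 - 6*p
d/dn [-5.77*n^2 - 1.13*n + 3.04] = -11.54*n - 1.13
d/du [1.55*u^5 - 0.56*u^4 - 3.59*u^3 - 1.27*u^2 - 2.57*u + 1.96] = 7.75*u^4 - 2.24*u^3 - 10.77*u^2 - 2.54*u - 2.57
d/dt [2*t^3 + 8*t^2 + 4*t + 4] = 6*t^2 + 16*t + 4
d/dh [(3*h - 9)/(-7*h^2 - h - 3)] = 3*(-7*h^2 - h + (h - 3)*(14*h + 1) - 3)/(7*h^2 + h + 3)^2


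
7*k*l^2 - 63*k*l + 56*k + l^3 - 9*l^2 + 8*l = (7*k + l)*(l - 8)*(l - 1)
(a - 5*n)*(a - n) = a^2 - 6*a*n + 5*n^2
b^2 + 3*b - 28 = (b - 4)*(b + 7)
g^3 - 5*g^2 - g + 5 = (g - 5)*(g - 1)*(g + 1)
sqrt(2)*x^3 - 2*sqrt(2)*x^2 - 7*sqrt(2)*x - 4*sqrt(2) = (x - 4)*(x + 1)*(sqrt(2)*x + sqrt(2))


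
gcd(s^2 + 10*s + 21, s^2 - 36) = 1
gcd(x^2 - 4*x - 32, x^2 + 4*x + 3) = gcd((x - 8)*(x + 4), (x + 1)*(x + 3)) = 1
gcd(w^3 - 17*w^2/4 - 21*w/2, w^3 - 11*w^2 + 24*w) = w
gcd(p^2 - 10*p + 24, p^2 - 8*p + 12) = p - 6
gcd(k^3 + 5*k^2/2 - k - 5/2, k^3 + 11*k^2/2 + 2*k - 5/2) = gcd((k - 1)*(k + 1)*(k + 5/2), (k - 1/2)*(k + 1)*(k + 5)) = k + 1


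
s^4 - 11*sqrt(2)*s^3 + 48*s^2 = s^2*(s - 8*sqrt(2))*(s - 3*sqrt(2))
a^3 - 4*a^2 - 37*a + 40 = (a - 8)*(a - 1)*(a + 5)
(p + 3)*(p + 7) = p^2 + 10*p + 21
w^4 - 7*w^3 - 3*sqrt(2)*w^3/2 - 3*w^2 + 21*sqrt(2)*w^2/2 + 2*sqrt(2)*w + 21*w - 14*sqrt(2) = (w - 7)*(w - 2*sqrt(2))*(w - sqrt(2)/2)*(w + sqrt(2))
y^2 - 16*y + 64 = (y - 8)^2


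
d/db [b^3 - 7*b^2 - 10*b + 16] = 3*b^2 - 14*b - 10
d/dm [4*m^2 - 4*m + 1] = 8*m - 4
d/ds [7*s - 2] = 7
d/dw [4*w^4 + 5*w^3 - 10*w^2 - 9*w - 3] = 16*w^3 + 15*w^2 - 20*w - 9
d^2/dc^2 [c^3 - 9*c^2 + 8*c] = 6*c - 18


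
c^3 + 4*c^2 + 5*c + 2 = (c + 1)^2*(c + 2)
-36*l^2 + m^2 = (-6*l + m)*(6*l + m)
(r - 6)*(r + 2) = r^2 - 4*r - 12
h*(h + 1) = h^2 + h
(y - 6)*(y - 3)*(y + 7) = y^3 - 2*y^2 - 45*y + 126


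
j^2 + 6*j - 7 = (j - 1)*(j + 7)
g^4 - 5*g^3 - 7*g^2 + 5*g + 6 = (g - 6)*(g - 1)*(g + 1)^2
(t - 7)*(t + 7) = t^2 - 49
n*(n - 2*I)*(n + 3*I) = n^3 + I*n^2 + 6*n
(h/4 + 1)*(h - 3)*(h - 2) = h^3/4 - h^2/4 - 7*h/2 + 6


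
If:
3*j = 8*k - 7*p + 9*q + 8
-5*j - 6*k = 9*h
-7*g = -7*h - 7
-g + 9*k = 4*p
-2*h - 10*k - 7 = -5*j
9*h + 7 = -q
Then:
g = 6260/22719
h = -16459/22719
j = 9325/7573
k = 1376/22719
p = 1531/22719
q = -3634/7573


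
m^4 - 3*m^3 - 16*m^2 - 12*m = m*(m - 6)*(m + 1)*(m + 2)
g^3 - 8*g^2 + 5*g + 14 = (g - 7)*(g - 2)*(g + 1)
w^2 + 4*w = w*(w + 4)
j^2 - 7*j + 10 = (j - 5)*(j - 2)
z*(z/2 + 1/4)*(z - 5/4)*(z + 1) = z^4/2 + z^3/8 - 11*z^2/16 - 5*z/16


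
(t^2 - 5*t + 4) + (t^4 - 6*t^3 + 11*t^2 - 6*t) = t^4 - 6*t^3 + 12*t^2 - 11*t + 4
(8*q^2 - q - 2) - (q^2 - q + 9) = 7*q^2 - 11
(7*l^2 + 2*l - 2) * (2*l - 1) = 14*l^3 - 3*l^2 - 6*l + 2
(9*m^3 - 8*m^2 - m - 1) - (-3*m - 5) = 9*m^3 - 8*m^2 + 2*m + 4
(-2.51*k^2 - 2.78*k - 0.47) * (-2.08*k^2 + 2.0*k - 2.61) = 5.2208*k^4 + 0.7624*k^3 + 1.9687*k^2 + 6.3158*k + 1.2267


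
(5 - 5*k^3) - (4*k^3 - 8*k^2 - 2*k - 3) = -9*k^3 + 8*k^2 + 2*k + 8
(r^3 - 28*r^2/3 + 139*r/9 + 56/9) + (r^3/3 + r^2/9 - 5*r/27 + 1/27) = 4*r^3/3 - 83*r^2/9 + 412*r/27 + 169/27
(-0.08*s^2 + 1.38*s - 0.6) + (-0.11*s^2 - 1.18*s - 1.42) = -0.19*s^2 + 0.2*s - 2.02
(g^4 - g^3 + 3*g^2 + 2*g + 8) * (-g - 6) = -g^5 - 5*g^4 + 3*g^3 - 20*g^2 - 20*g - 48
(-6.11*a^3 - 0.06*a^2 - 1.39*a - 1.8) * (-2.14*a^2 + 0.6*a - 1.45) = 13.0754*a^5 - 3.5376*a^4 + 11.7981*a^3 + 3.105*a^2 + 0.9355*a + 2.61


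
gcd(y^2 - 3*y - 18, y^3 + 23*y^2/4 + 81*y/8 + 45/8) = y + 3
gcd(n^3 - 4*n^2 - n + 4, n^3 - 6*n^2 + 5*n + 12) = n^2 - 3*n - 4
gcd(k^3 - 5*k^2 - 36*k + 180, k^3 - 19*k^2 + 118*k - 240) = k^2 - 11*k + 30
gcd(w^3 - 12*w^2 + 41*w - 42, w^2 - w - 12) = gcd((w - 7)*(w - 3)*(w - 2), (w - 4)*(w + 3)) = 1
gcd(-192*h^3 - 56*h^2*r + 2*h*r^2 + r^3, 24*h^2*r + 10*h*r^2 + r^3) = 24*h^2 + 10*h*r + r^2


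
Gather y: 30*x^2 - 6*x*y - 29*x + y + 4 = 30*x^2 - 29*x + y*(1 - 6*x) + 4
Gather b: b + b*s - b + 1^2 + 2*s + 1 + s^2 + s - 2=b*s + s^2 + 3*s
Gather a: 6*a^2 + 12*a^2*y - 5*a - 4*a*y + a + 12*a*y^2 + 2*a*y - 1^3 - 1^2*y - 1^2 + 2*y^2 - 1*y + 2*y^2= a^2*(12*y + 6) + a*(12*y^2 - 2*y - 4) + 4*y^2 - 2*y - 2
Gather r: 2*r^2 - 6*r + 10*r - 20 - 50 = 2*r^2 + 4*r - 70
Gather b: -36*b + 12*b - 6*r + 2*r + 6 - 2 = -24*b - 4*r + 4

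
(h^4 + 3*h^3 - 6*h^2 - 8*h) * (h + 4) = h^5 + 7*h^4 + 6*h^3 - 32*h^2 - 32*h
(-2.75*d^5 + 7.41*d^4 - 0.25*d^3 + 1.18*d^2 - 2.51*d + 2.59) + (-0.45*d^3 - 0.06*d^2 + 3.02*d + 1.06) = -2.75*d^5 + 7.41*d^4 - 0.7*d^3 + 1.12*d^2 + 0.51*d + 3.65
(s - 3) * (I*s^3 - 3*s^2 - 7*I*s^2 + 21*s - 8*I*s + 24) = I*s^4 - 3*s^3 - 10*I*s^3 + 30*s^2 + 13*I*s^2 - 39*s + 24*I*s - 72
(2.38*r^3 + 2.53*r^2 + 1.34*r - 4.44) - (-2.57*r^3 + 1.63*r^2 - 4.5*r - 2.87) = 4.95*r^3 + 0.9*r^2 + 5.84*r - 1.57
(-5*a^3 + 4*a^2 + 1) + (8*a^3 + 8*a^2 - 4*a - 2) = 3*a^3 + 12*a^2 - 4*a - 1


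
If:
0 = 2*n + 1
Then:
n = -1/2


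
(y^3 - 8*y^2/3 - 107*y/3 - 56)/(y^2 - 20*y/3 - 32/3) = (3*y^2 + 16*y + 21)/(3*y + 4)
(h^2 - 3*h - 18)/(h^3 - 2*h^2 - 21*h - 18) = 1/(h + 1)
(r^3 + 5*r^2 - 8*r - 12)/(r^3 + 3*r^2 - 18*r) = (r^2 - r - 2)/(r*(r - 3))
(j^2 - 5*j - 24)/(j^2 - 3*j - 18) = (j - 8)/(j - 6)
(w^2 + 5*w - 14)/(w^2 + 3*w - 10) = (w + 7)/(w + 5)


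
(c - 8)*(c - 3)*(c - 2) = c^3 - 13*c^2 + 46*c - 48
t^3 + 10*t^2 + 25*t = t*(t + 5)^2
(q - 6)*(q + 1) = q^2 - 5*q - 6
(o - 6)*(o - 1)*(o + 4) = o^3 - 3*o^2 - 22*o + 24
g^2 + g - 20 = (g - 4)*(g + 5)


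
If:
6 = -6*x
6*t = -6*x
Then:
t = 1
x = -1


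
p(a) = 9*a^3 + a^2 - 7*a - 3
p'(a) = 27*a^2 + 2*a - 7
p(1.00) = 0.00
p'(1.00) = 22.00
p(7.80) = 4274.21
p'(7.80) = 1651.28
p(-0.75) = -0.98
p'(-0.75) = 6.69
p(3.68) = 433.31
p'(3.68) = 366.00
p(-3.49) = -348.97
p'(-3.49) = 314.88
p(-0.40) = -0.62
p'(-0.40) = -3.48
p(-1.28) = -11.28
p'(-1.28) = 34.68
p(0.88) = -2.25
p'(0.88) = 15.67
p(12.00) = 15609.00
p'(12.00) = 3905.00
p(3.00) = 228.00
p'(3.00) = 242.00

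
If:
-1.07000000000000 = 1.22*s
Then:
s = -0.88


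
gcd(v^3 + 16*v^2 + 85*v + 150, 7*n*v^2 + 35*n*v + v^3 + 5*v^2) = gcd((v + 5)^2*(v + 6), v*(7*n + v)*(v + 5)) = v + 5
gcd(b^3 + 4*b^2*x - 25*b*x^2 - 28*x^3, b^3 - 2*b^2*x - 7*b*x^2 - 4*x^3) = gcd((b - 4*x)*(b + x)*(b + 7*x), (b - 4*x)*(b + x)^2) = -b^2 + 3*b*x + 4*x^2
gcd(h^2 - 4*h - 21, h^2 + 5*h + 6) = h + 3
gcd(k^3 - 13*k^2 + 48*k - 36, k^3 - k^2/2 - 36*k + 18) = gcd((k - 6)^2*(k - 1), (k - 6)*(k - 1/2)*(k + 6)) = k - 6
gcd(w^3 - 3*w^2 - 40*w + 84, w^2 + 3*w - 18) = w + 6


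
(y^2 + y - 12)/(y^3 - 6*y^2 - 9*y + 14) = (y^2 + y - 12)/(y^3 - 6*y^2 - 9*y + 14)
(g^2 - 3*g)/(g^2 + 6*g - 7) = g*(g - 3)/(g^2 + 6*g - 7)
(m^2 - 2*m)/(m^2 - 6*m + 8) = m/(m - 4)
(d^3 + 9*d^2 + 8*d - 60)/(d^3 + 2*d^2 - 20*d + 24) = (d + 5)/(d - 2)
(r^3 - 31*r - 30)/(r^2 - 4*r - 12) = (r^2 + 6*r + 5)/(r + 2)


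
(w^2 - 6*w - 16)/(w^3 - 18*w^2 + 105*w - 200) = (w + 2)/(w^2 - 10*w + 25)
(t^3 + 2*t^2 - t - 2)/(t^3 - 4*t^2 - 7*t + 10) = (t + 1)/(t - 5)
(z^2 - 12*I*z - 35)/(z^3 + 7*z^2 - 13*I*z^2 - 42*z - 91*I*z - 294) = (z - 5*I)/(z^2 + z*(7 - 6*I) - 42*I)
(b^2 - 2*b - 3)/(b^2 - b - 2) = (b - 3)/(b - 2)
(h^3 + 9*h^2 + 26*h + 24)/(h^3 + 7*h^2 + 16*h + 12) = (h + 4)/(h + 2)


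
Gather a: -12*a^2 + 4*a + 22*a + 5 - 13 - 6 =-12*a^2 + 26*a - 14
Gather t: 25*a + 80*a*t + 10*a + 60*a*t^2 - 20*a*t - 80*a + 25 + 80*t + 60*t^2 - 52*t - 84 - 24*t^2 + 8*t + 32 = -45*a + t^2*(60*a + 36) + t*(60*a + 36) - 27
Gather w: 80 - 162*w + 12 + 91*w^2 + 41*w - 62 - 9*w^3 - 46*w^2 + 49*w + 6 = -9*w^3 + 45*w^2 - 72*w + 36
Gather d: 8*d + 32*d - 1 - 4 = 40*d - 5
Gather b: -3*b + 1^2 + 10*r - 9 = -3*b + 10*r - 8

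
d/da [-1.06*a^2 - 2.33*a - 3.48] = -2.12*a - 2.33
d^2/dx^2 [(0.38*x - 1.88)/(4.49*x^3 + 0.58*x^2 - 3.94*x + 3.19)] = (45.965028*x^5 - 448.87428*x^4 - 64.633816*x^3 + 130.44204*x^2 + 183.123168*x - 41.859848)/(90.518849*x^9 + 35.078574*x^8 - 233.761074*x^7 + 131.563981*x^6 + 254.971032*x^5 - 308.367672*x^4 + 32.170355*x^3 + 166.267266*x^2 - 120.281502*x + 32.461759)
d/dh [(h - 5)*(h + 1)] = 2*h - 4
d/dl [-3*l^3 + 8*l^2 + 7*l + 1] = -9*l^2 + 16*l + 7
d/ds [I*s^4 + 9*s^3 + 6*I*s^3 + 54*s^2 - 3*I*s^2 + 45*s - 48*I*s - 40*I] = 4*I*s^3 + s^2*(27 + 18*I) + 6*s*(18 - I) + 45 - 48*I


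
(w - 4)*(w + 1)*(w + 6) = w^3 + 3*w^2 - 22*w - 24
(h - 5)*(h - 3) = h^2 - 8*h + 15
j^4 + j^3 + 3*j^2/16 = j^2*(j + 1/4)*(j + 3/4)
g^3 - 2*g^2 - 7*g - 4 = (g - 4)*(g + 1)^2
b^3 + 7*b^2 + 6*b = b*(b + 1)*(b + 6)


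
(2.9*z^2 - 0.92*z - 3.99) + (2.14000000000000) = 2.9*z^2 - 0.92*z - 1.85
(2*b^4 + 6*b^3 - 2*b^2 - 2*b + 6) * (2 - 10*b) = -20*b^5 - 56*b^4 + 32*b^3 + 16*b^2 - 64*b + 12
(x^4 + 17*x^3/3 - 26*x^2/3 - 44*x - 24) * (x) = x^5 + 17*x^4/3 - 26*x^3/3 - 44*x^2 - 24*x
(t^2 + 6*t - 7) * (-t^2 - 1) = -t^4 - 6*t^3 + 6*t^2 - 6*t + 7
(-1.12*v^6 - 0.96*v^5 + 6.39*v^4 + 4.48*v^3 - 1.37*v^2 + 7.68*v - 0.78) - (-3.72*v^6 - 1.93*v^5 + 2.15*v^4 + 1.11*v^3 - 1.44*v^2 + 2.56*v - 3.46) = 2.6*v^6 + 0.97*v^5 + 4.24*v^4 + 3.37*v^3 + 0.0699999999999998*v^2 + 5.12*v + 2.68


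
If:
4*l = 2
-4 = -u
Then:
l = 1/2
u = 4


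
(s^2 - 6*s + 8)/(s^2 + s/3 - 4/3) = 3*(s^2 - 6*s + 8)/(3*s^2 + s - 4)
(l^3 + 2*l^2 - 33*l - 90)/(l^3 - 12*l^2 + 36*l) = (l^2 + 8*l + 15)/(l*(l - 6))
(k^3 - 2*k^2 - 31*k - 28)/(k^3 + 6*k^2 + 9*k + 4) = (k - 7)/(k + 1)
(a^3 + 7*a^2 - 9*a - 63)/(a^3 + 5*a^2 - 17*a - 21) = (a + 3)/(a + 1)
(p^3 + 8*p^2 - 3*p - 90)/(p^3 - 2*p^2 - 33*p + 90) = (p + 5)/(p - 5)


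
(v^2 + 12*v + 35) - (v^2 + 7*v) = 5*v + 35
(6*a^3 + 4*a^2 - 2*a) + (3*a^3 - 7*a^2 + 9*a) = 9*a^3 - 3*a^2 + 7*a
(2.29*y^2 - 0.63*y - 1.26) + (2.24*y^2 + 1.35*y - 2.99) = 4.53*y^2 + 0.72*y - 4.25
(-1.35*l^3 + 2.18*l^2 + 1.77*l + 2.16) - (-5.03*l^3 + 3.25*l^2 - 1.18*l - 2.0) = 3.68*l^3 - 1.07*l^2 + 2.95*l + 4.16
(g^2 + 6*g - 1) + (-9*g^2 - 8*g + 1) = -8*g^2 - 2*g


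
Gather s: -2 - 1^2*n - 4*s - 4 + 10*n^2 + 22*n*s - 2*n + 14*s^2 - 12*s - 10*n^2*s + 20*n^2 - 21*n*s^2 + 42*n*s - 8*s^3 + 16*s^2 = 30*n^2 - 3*n - 8*s^3 + s^2*(30 - 21*n) + s*(-10*n^2 + 64*n - 16) - 6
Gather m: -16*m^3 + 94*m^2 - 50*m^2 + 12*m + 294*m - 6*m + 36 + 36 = -16*m^3 + 44*m^2 + 300*m + 72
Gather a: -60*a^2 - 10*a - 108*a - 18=-60*a^2 - 118*a - 18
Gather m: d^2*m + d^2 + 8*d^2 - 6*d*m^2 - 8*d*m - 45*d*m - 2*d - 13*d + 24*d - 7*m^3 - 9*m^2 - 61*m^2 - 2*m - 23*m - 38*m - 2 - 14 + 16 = 9*d^2 + 9*d - 7*m^3 + m^2*(-6*d - 70) + m*(d^2 - 53*d - 63)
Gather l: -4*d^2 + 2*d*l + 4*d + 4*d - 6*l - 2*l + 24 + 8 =-4*d^2 + 8*d + l*(2*d - 8) + 32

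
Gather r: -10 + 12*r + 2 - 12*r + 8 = 0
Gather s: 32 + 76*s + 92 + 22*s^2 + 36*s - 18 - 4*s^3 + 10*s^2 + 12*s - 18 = -4*s^3 + 32*s^2 + 124*s + 88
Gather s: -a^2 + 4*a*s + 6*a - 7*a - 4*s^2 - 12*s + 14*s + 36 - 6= -a^2 - a - 4*s^2 + s*(4*a + 2) + 30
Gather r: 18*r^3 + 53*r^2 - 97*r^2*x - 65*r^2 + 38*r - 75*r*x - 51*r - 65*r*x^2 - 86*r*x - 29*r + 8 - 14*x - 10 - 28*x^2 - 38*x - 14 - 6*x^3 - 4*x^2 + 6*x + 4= 18*r^3 + r^2*(-97*x - 12) + r*(-65*x^2 - 161*x - 42) - 6*x^3 - 32*x^2 - 46*x - 12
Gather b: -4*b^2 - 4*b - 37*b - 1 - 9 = -4*b^2 - 41*b - 10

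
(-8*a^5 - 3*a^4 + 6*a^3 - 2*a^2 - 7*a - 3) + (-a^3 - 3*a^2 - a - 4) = -8*a^5 - 3*a^4 + 5*a^3 - 5*a^2 - 8*a - 7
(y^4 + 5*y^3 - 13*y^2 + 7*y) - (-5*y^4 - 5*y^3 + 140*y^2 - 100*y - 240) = 6*y^4 + 10*y^3 - 153*y^2 + 107*y + 240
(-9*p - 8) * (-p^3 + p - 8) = 9*p^4 + 8*p^3 - 9*p^2 + 64*p + 64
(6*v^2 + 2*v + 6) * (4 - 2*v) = -12*v^3 + 20*v^2 - 4*v + 24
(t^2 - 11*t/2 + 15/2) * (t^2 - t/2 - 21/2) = t^4 - 6*t^3 - t^2/4 + 54*t - 315/4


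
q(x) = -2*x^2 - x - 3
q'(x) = -4*x - 1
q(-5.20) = -51.88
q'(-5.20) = 19.80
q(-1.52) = -6.10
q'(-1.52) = 5.08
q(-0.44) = -2.95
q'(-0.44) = 0.76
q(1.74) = -10.80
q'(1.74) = -7.96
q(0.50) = -4.00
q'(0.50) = -3.00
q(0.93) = -5.66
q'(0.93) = -4.72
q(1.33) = -7.87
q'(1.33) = -6.32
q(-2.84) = -16.29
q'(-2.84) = 10.36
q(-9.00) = -156.00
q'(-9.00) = 35.00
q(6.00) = -81.00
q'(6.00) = -25.00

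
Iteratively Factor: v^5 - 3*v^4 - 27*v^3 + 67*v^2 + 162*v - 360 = (v - 5)*(v^4 + 2*v^3 - 17*v^2 - 18*v + 72) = (v - 5)*(v + 4)*(v^3 - 2*v^2 - 9*v + 18) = (v - 5)*(v + 3)*(v + 4)*(v^2 - 5*v + 6) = (v - 5)*(v - 3)*(v + 3)*(v + 4)*(v - 2)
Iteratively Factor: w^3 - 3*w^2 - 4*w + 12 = (w - 2)*(w^2 - w - 6) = (w - 2)*(w + 2)*(w - 3)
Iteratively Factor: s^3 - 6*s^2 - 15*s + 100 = (s - 5)*(s^2 - s - 20) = (s - 5)*(s + 4)*(s - 5)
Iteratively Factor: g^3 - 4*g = (g)*(g^2 - 4) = g*(g - 2)*(g + 2)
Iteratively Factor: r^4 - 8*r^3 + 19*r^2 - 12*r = (r - 4)*(r^3 - 4*r^2 + 3*r) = (r - 4)*(r - 1)*(r^2 - 3*r) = (r - 4)*(r - 3)*(r - 1)*(r)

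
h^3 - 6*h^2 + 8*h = h*(h - 4)*(h - 2)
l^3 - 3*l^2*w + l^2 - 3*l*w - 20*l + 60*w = (l - 4)*(l + 5)*(l - 3*w)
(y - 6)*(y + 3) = y^2 - 3*y - 18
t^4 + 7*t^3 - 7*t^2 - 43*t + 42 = (t - 2)*(t - 1)*(t + 3)*(t + 7)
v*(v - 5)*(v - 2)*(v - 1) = v^4 - 8*v^3 + 17*v^2 - 10*v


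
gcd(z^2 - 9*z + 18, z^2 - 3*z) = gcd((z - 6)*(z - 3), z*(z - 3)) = z - 3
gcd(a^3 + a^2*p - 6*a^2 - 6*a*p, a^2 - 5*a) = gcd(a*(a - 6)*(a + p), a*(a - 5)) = a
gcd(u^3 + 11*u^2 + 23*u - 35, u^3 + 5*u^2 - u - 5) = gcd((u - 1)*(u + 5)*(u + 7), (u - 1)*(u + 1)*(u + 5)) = u^2 + 4*u - 5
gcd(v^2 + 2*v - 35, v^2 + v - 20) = 1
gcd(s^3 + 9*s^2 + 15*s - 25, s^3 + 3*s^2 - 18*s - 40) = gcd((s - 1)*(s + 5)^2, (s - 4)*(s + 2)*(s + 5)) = s + 5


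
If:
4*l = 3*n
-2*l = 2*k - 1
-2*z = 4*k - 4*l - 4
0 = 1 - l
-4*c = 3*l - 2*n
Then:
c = -1/12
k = -1/2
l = 1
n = 4/3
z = 5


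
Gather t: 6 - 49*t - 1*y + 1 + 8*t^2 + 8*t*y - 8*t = 8*t^2 + t*(8*y - 57) - y + 7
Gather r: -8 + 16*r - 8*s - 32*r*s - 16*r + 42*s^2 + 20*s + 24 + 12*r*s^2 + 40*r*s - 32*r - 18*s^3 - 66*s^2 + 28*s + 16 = r*(12*s^2 + 8*s - 32) - 18*s^3 - 24*s^2 + 40*s + 32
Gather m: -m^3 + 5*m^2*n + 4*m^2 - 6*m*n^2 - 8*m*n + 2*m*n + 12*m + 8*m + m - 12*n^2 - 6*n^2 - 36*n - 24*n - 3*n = -m^3 + m^2*(5*n + 4) + m*(-6*n^2 - 6*n + 21) - 18*n^2 - 63*n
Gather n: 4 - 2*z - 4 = -2*z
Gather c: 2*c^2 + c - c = 2*c^2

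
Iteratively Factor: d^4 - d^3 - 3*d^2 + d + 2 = (d + 1)*(d^3 - 2*d^2 - d + 2) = (d - 1)*(d + 1)*(d^2 - d - 2) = (d - 2)*(d - 1)*(d + 1)*(d + 1)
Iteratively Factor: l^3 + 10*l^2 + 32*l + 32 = (l + 4)*(l^2 + 6*l + 8) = (l + 2)*(l + 4)*(l + 4)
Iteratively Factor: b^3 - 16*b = (b + 4)*(b^2 - 4*b) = (b - 4)*(b + 4)*(b)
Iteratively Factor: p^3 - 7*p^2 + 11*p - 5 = (p - 1)*(p^2 - 6*p + 5) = (p - 5)*(p - 1)*(p - 1)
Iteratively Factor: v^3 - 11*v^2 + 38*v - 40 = (v - 2)*(v^2 - 9*v + 20) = (v - 4)*(v - 2)*(v - 5)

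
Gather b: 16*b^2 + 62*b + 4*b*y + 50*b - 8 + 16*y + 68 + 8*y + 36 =16*b^2 + b*(4*y + 112) + 24*y + 96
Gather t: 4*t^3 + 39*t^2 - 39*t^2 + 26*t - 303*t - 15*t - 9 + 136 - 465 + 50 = 4*t^3 - 292*t - 288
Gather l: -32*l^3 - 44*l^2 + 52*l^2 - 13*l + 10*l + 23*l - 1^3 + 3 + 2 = -32*l^3 + 8*l^2 + 20*l + 4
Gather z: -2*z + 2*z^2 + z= 2*z^2 - z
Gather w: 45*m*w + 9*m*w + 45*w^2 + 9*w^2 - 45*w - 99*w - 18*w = 54*w^2 + w*(54*m - 162)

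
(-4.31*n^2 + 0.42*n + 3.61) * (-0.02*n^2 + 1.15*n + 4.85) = 0.0862*n^4 - 4.9649*n^3 - 20.4927*n^2 + 6.1885*n + 17.5085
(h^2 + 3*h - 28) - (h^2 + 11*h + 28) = -8*h - 56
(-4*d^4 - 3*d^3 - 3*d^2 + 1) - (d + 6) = -4*d^4 - 3*d^3 - 3*d^2 - d - 5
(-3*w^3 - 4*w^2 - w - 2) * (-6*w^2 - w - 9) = 18*w^5 + 27*w^4 + 37*w^3 + 49*w^2 + 11*w + 18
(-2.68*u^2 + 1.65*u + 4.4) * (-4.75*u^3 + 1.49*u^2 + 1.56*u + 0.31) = 12.73*u^5 - 11.8307*u^4 - 22.6223*u^3 + 8.2992*u^2 + 7.3755*u + 1.364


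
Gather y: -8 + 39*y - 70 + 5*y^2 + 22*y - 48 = 5*y^2 + 61*y - 126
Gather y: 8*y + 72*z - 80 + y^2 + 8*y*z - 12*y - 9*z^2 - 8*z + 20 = y^2 + y*(8*z - 4) - 9*z^2 + 64*z - 60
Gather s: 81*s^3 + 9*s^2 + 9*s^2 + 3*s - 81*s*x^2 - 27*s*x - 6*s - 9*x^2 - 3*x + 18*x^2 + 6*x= 81*s^3 + 18*s^2 + s*(-81*x^2 - 27*x - 3) + 9*x^2 + 3*x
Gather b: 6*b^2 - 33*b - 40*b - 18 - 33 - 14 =6*b^2 - 73*b - 65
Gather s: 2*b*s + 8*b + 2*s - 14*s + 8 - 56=8*b + s*(2*b - 12) - 48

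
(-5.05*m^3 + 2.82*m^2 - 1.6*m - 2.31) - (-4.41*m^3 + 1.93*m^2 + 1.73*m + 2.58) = -0.64*m^3 + 0.89*m^2 - 3.33*m - 4.89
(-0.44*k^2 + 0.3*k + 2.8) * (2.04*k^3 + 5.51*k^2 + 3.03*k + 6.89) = -0.8976*k^5 - 1.8124*k^4 + 6.0318*k^3 + 13.3054*k^2 + 10.551*k + 19.292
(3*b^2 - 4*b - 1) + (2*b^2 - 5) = 5*b^2 - 4*b - 6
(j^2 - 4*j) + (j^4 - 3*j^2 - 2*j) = j^4 - 2*j^2 - 6*j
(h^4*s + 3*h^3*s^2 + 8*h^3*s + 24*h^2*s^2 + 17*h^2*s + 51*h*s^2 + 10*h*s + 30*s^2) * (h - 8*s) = h^5*s - 5*h^4*s^2 + 8*h^4*s - 24*h^3*s^3 - 40*h^3*s^2 + 17*h^3*s - 192*h^2*s^3 - 85*h^2*s^2 + 10*h^2*s - 408*h*s^3 - 50*h*s^2 - 240*s^3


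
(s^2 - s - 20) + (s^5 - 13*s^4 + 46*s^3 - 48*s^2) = s^5 - 13*s^4 + 46*s^3 - 47*s^2 - s - 20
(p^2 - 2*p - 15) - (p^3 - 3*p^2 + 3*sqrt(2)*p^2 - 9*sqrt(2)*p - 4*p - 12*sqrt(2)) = -p^3 - 3*sqrt(2)*p^2 + 4*p^2 + 2*p + 9*sqrt(2)*p - 15 + 12*sqrt(2)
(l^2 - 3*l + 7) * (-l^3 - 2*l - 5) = -l^5 + 3*l^4 - 9*l^3 + l^2 + l - 35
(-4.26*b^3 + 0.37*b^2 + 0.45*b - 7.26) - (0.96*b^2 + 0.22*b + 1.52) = -4.26*b^3 - 0.59*b^2 + 0.23*b - 8.78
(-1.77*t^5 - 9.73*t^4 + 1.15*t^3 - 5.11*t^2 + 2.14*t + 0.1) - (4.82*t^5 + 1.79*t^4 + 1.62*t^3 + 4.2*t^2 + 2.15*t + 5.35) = -6.59*t^5 - 11.52*t^4 - 0.47*t^3 - 9.31*t^2 - 0.00999999999999979*t - 5.25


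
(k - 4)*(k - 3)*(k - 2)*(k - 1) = k^4 - 10*k^3 + 35*k^2 - 50*k + 24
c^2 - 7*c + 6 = (c - 6)*(c - 1)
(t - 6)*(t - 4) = t^2 - 10*t + 24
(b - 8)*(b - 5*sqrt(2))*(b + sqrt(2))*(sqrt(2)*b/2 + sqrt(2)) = sqrt(2)*b^4/2 - 3*sqrt(2)*b^3 - 4*b^3 - 13*sqrt(2)*b^2 + 24*b^2 + 30*sqrt(2)*b + 64*b + 80*sqrt(2)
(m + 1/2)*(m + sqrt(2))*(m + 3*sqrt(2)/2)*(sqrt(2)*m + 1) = sqrt(2)*m^4 + sqrt(2)*m^3/2 + 6*m^3 + 3*m^2 + 11*sqrt(2)*m^2/2 + 3*m + 11*sqrt(2)*m/4 + 3/2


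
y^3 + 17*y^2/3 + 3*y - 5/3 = (y - 1/3)*(y + 1)*(y + 5)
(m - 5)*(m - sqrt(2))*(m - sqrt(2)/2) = m^3 - 5*m^2 - 3*sqrt(2)*m^2/2 + m + 15*sqrt(2)*m/2 - 5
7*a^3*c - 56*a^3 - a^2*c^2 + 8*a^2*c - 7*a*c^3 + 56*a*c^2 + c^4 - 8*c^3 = (-7*a + c)*(-a + c)*(a + c)*(c - 8)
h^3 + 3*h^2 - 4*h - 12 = (h - 2)*(h + 2)*(h + 3)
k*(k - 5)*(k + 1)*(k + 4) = k^4 - 21*k^2 - 20*k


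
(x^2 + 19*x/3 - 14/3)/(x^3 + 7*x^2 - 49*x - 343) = (x - 2/3)/(x^2 - 49)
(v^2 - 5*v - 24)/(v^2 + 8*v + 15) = (v - 8)/(v + 5)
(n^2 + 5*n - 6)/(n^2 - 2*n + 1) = (n + 6)/(n - 1)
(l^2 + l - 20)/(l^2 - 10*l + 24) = (l + 5)/(l - 6)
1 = 1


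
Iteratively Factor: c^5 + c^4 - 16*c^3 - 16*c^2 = (c + 4)*(c^4 - 3*c^3 - 4*c^2) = (c - 4)*(c + 4)*(c^3 + c^2) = c*(c - 4)*(c + 4)*(c^2 + c) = c^2*(c - 4)*(c + 4)*(c + 1)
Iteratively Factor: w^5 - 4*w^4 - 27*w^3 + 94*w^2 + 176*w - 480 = (w + 4)*(w^4 - 8*w^3 + 5*w^2 + 74*w - 120) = (w - 2)*(w + 4)*(w^3 - 6*w^2 - 7*w + 60) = (w - 5)*(w - 2)*(w + 4)*(w^2 - w - 12) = (w - 5)*(w - 2)*(w + 3)*(w + 4)*(w - 4)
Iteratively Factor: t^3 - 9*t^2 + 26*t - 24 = (t - 4)*(t^2 - 5*t + 6) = (t - 4)*(t - 2)*(t - 3)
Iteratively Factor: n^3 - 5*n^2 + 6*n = (n - 2)*(n^2 - 3*n) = (n - 3)*(n - 2)*(n)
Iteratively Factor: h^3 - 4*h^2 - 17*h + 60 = (h - 5)*(h^2 + h - 12) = (h - 5)*(h + 4)*(h - 3)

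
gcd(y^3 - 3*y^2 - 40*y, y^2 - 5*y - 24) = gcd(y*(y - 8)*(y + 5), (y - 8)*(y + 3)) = y - 8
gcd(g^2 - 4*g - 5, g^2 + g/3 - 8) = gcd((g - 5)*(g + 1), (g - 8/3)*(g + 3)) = 1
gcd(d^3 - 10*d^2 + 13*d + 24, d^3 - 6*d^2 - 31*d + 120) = d^2 - 11*d + 24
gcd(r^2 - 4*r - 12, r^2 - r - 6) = r + 2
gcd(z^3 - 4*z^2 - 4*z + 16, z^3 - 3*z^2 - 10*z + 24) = z^2 - 6*z + 8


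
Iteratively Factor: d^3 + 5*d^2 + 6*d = (d + 3)*(d^2 + 2*d) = (d + 2)*(d + 3)*(d)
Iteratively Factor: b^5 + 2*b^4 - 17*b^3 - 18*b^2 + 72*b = (b + 3)*(b^4 - b^3 - 14*b^2 + 24*b) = b*(b + 3)*(b^3 - b^2 - 14*b + 24) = b*(b + 3)*(b + 4)*(b^2 - 5*b + 6) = b*(b - 2)*(b + 3)*(b + 4)*(b - 3)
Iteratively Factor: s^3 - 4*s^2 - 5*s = (s)*(s^2 - 4*s - 5) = s*(s + 1)*(s - 5)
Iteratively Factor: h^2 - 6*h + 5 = (h - 5)*(h - 1)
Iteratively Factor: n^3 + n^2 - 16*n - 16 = (n + 1)*(n^2 - 16) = (n + 1)*(n + 4)*(n - 4)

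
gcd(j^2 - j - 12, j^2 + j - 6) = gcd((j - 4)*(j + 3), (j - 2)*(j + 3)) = j + 3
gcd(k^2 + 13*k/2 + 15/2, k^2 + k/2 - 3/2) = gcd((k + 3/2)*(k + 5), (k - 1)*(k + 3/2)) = k + 3/2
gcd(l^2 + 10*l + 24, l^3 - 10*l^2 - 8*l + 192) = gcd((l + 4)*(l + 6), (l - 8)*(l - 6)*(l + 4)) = l + 4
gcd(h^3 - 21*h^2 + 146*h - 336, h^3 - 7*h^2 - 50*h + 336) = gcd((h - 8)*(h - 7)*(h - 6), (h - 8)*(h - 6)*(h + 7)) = h^2 - 14*h + 48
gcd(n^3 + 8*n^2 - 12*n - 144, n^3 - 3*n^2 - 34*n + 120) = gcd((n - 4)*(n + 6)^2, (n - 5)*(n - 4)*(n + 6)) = n^2 + 2*n - 24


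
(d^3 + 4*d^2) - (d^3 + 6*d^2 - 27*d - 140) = -2*d^2 + 27*d + 140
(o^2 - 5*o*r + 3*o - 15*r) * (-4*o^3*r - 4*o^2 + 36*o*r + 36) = -4*o^5*r + 20*o^4*r^2 - 12*o^4*r - 4*o^4 + 60*o^3*r^2 + 56*o^3*r - 12*o^3 - 180*o^2*r^2 + 168*o^2*r + 36*o^2 - 540*o*r^2 - 180*o*r + 108*o - 540*r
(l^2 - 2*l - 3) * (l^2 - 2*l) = l^4 - 4*l^3 + l^2 + 6*l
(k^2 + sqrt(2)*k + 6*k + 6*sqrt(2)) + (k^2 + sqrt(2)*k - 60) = 2*k^2 + 2*sqrt(2)*k + 6*k - 60 + 6*sqrt(2)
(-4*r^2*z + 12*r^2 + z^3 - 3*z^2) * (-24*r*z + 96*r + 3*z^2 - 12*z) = 96*r^3*z^2 - 672*r^3*z + 1152*r^3 - 12*r^2*z^3 + 84*r^2*z^2 - 144*r^2*z - 24*r*z^4 + 168*r*z^3 - 288*r*z^2 + 3*z^5 - 21*z^4 + 36*z^3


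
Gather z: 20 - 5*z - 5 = 15 - 5*z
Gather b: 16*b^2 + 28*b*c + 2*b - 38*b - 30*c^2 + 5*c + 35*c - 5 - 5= 16*b^2 + b*(28*c - 36) - 30*c^2 + 40*c - 10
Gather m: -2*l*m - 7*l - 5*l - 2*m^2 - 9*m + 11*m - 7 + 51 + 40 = -12*l - 2*m^2 + m*(2 - 2*l) + 84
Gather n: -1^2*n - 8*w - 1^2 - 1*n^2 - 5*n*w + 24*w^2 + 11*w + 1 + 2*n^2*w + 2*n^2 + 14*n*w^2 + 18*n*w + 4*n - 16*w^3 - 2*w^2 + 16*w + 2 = n^2*(2*w + 1) + n*(14*w^2 + 13*w + 3) - 16*w^3 + 22*w^2 + 19*w + 2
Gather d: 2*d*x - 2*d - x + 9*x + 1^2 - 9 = d*(2*x - 2) + 8*x - 8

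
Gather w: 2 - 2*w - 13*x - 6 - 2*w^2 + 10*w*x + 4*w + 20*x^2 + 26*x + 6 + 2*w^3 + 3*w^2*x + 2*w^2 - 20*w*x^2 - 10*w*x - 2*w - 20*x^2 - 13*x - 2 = 2*w^3 + 3*w^2*x - 20*w*x^2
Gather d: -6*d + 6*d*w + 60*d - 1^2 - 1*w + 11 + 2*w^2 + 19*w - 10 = d*(6*w + 54) + 2*w^2 + 18*w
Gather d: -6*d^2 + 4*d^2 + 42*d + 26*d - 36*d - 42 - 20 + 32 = -2*d^2 + 32*d - 30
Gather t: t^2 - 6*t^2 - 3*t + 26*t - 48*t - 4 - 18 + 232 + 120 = -5*t^2 - 25*t + 330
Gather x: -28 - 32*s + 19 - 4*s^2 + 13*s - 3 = -4*s^2 - 19*s - 12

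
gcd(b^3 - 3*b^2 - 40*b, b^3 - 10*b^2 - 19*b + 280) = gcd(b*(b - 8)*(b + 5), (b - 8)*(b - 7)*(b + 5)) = b^2 - 3*b - 40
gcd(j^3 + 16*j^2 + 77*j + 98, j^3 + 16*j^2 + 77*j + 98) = j^3 + 16*j^2 + 77*j + 98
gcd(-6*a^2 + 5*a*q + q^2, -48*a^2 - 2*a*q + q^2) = 6*a + q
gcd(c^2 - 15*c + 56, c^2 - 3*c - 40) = c - 8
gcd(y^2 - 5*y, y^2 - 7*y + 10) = y - 5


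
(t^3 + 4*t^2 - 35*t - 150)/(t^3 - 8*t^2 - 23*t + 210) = (t + 5)/(t - 7)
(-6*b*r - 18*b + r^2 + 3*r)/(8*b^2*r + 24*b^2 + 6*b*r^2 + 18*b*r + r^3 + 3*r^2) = (-6*b + r)/(8*b^2 + 6*b*r + r^2)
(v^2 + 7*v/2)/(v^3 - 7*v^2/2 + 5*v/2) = (2*v + 7)/(2*v^2 - 7*v + 5)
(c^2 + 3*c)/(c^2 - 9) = c/(c - 3)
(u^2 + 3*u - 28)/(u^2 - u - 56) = (u - 4)/(u - 8)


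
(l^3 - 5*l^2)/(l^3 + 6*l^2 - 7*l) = l*(l - 5)/(l^2 + 6*l - 7)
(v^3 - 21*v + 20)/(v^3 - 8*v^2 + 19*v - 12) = (v + 5)/(v - 3)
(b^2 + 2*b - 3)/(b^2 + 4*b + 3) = (b - 1)/(b + 1)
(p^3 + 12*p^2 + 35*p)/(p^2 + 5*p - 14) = p*(p + 5)/(p - 2)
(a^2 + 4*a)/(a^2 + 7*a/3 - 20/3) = 3*a/(3*a - 5)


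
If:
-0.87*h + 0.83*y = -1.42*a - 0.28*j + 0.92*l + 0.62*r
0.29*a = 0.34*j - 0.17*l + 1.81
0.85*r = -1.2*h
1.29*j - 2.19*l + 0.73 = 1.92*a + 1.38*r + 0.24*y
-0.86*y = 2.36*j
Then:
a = 3.26151458232575 - 0.4677760225151*y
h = 8.55365473561607 - 0.0187814710311623*y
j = -0.364406779661017*y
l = 0.0691573026154891*y + 5.0832986536796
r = 0.0265150179263467*y - 12.0757478620462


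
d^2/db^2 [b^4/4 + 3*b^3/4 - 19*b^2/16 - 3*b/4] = 3*b^2 + 9*b/2 - 19/8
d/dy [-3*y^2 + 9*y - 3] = 9 - 6*y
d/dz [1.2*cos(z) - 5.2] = -1.2*sin(z)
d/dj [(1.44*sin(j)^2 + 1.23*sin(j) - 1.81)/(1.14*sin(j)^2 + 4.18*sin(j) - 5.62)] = (4.617*sin(j)^2 - 12.0588*sin(j) + 0.653199999999999)*cos(j)/(1.2996*sin(j)^4 + 9.5304*sin(j)^3 + 4.6588*sin(j)^2 - 46.9832*sin(j) + 31.5844)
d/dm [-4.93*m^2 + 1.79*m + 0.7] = 1.79 - 9.86*m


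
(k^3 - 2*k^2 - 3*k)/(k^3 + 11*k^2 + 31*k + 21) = k*(k - 3)/(k^2 + 10*k + 21)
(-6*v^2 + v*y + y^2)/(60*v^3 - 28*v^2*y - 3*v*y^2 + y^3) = (3*v + y)/(-30*v^2 - v*y + y^2)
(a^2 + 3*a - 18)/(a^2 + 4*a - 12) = (a - 3)/(a - 2)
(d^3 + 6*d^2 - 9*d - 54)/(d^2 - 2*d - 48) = (d^2 - 9)/(d - 8)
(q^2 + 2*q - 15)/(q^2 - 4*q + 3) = (q + 5)/(q - 1)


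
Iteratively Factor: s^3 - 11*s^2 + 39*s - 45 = (s - 5)*(s^2 - 6*s + 9) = (s - 5)*(s - 3)*(s - 3)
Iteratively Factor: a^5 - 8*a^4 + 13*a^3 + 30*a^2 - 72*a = (a)*(a^4 - 8*a^3 + 13*a^2 + 30*a - 72) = a*(a - 4)*(a^3 - 4*a^2 - 3*a + 18) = a*(a - 4)*(a + 2)*(a^2 - 6*a + 9) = a*(a - 4)*(a - 3)*(a + 2)*(a - 3)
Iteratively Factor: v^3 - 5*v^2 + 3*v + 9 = (v - 3)*(v^2 - 2*v - 3) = (v - 3)*(v + 1)*(v - 3)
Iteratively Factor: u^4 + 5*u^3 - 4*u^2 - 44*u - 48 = (u + 4)*(u^3 + u^2 - 8*u - 12) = (u + 2)*(u + 4)*(u^2 - u - 6) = (u + 2)^2*(u + 4)*(u - 3)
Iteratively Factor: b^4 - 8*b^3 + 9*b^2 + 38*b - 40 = (b - 1)*(b^3 - 7*b^2 + 2*b + 40) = (b - 1)*(b + 2)*(b^2 - 9*b + 20) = (b - 5)*(b - 1)*(b + 2)*(b - 4)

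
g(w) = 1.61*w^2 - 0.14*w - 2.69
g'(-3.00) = -9.80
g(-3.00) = 12.22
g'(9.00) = 28.84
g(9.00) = 126.46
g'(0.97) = 2.98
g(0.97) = -1.31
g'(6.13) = 19.60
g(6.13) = 56.95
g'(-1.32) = -4.39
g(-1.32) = 0.30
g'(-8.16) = -26.42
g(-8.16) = 105.66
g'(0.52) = 1.53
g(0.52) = -2.33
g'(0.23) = 0.60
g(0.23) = -2.64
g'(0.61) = 1.82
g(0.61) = -2.18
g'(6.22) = 19.89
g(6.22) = 58.73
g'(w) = 3.22*w - 0.14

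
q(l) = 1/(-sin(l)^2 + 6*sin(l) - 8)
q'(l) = (2*sin(l)*cos(l) - 6*cos(l))/(-sin(l)^2 + 6*sin(l) - 8)^2 = 2*(sin(l) - 3)*cos(l)/(sin(l)^2 - 6*sin(l) + 8)^2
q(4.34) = -0.07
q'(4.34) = 0.01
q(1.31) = -0.32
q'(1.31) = -0.11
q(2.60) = -0.19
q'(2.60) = 0.16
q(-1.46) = -0.07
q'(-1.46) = -0.00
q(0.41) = -0.17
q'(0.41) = -0.14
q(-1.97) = -0.07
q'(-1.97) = 0.01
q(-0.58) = -0.09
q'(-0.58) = -0.04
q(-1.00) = -0.07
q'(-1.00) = -0.02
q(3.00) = -0.14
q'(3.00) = 0.11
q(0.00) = -0.12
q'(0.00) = -0.09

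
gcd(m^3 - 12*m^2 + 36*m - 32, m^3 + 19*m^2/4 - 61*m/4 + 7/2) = m - 2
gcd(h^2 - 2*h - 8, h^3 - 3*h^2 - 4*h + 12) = h + 2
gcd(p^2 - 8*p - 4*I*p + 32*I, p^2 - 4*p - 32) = p - 8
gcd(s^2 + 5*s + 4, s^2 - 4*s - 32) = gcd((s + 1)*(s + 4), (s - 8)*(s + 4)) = s + 4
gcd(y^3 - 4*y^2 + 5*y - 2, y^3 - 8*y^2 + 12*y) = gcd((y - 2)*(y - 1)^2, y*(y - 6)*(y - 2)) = y - 2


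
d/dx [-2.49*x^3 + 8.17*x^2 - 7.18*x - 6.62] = -7.47*x^2 + 16.34*x - 7.18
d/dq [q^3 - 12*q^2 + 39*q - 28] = 3*q^2 - 24*q + 39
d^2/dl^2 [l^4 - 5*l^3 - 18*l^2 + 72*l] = 12*l^2 - 30*l - 36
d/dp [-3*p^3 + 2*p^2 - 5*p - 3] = -9*p^2 + 4*p - 5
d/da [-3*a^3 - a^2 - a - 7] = -9*a^2 - 2*a - 1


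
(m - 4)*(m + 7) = m^2 + 3*m - 28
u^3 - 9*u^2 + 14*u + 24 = (u - 6)*(u - 4)*(u + 1)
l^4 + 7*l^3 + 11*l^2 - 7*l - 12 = (l - 1)*(l + 1)*(l + 3)*(l + 4)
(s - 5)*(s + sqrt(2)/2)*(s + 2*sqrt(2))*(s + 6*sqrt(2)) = s^4 - 5*s^3 + 17*sqrt(2)*s^3/2 - 85*sqrt(2)*s^2/2 + 32*s^2 - 160*s + 12*sqrt(2)*s - 60*sqrt(2)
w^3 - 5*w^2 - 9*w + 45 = (w - 5)*(w - 3)*(w + 3)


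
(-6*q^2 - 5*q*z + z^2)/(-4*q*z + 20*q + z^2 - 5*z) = (6*q^2 + 5*q*z - z^2)/(4*q*z - 20*q - z^2 + 5*z)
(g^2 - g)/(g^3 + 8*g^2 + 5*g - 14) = g/(g^2 + 9*g + 14)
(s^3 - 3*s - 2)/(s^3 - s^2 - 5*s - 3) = (s - 2)/(s - 3)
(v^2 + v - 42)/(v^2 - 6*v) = (v + 7)/v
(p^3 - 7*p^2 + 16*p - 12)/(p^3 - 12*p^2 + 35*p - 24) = (p^2 - 4*p + 4)/(p^2 - 9*p + 8)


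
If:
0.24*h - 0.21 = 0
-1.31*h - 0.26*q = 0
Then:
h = 0.88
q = -4.41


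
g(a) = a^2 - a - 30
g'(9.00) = 17.00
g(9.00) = 42.00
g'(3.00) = 5.00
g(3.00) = -24.00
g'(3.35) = 5.70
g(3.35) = -22.13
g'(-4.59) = -10.18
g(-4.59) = -4.34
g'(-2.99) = -6.98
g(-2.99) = -18.07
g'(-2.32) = -5.64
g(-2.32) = -22.30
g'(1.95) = 2.90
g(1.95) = -28.15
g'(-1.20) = -3.40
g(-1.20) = -27.36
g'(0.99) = 0.98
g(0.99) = -30.01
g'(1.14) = 1.28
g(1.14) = -29.84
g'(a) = 2*a - 1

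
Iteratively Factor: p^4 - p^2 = (p)*(p^3 - p) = p*(p + 1)*(p^2 - p) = p^2*(p + 1)*(p - 1)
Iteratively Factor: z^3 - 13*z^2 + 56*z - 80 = (z - 4)*(z^2 - 9*z + 20) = (z - 5)*(z - 4)*(z - 4)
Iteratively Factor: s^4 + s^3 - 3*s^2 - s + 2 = (s - 1)*(s^3 + 2*s^2 - s - 2) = (s - 1)*(s + 2)*(s^2 - 1) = (s - 1)*(s + 1)*(s + 2)*(s - 1)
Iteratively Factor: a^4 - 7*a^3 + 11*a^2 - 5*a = (a - 5)*(a^3 - 2*a^2 + a) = (a - 5)*(a - 1)*(a^2 - a) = a*(a - 5)*(a - 1)*(a - 1)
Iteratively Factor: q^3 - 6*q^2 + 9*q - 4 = (q - 1)*(q^2 - 5*q + 4) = (q - 4)*(q - 1)*(q - 1)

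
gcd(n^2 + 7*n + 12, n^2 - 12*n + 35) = 1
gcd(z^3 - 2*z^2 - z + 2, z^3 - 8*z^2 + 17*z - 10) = z^2 - 3*z + 2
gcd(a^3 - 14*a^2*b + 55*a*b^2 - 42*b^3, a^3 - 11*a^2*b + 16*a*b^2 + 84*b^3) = a^2 - 13*a*b + 42*b^2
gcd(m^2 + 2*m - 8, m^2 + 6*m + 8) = m + 4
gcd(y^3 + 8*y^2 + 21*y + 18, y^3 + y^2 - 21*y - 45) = y^2 + 6*y + 9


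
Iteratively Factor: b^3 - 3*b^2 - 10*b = (b - 5)*(b^2 + 2*b) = (b - 5)*(b + 2)*(b)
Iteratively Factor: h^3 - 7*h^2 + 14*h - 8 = (h - 4)*(h^2 - 3*h + 2) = (h - 4)*(h - 1)*(h - 2)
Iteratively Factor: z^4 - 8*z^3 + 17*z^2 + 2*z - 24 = (z - 4)*(z^3 - 4*z^2 + z + 6) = (z - 4)*(z + 1)*(z^2 - 5*z + 6) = (z - 4)*(z - 3)*(z + 1)*(z - 2)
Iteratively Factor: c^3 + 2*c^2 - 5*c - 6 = (c + 3)*(c^2 - c - 2) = (c - 2)*(c + 3)*(c + 1)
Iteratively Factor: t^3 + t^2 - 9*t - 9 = (t + 1)*(t^2 - 9) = (t - 3)*(t + 1)*(t + 3)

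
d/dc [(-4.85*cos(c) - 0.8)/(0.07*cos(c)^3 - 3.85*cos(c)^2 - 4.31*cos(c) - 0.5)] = (-0.679*cos(c)^3 + 18.5045*cos(c)^2 + 6.16*cos(c) + 1.023)*sin(c)/(0.0049*cos(c)^6 - 0.539*cos(c)^5 + 14.2191*cos(c)^4 + 33.117*cos(c)^3 + 22.4261*cos(c)^2 + 4.31*cos(c) + 0.25)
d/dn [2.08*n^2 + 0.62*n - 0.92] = 4.16*n + 0.62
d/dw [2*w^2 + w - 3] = 4*w + 1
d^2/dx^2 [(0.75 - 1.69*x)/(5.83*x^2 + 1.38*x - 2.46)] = (-(1.69*x - 0.75)*(11.66*x + 1.38)*(23.32*x + 2.76) + (59.1162*x - 4.0806)*(5.83*x^2 + 1.38*x - 2.46))/(5.83*x^2 + 1.38*x - 2.46)^3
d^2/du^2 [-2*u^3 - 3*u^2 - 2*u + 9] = -12*u - 6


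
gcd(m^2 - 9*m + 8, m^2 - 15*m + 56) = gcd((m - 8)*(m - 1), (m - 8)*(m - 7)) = m - 8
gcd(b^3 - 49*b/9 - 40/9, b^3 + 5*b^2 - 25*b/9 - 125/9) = b + 5/3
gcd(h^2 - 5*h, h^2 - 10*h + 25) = h - 5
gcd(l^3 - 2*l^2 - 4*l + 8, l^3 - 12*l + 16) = l^2 - 4*l + 4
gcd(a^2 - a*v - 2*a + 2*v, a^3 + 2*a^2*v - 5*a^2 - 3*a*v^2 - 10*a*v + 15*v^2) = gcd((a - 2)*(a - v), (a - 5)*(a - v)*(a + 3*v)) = -a + v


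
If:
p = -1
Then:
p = -1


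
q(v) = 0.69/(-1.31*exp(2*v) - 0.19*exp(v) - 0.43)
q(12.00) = 0.00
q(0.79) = -0.10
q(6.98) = -0.00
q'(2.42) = 0.01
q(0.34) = -0.21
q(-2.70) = -1.54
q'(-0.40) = 0.69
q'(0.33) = 0.35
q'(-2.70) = 0.08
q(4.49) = -0.00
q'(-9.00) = 0.00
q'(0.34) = 0.35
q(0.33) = -0.21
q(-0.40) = -0.60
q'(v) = 0.69*(2.62*exp(2*v) + 0.19*exp(v))/(-1.31*exp(2*v) - 0.19*exp(v) - 0.43)^2 = (1.8078*exp(v) + 0.1311)*exp(v)/(1.31*exp(2*v) + 0.19*exp(v) + 0.43)^2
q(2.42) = -0.00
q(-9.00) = -1.60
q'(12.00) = 0.00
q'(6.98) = 0.00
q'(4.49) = 0.00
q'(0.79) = 0.17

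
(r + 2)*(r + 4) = r^2 + 6*r + 8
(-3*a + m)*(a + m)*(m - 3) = -3*a^2*m + 9*a^2 - 2*a*m^2 + 6*a*m + m^3 - 3*m^2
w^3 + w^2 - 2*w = w*(w - 1)*(w + 2)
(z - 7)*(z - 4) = z^2 - 11*z + 28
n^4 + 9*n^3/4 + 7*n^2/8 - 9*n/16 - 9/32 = (n - 1/2)*(n + 1/2)*(n + 3/4)*(n + 3/2)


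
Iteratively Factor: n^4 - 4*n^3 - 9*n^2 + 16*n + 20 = (n + 2)*(n^3 - 6*n^2 + 3*n + 10) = (n - 2)*(n + 2)*(n^2 - 4*n - 5) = (n - 2)*(n + 1)*(n + 2)*(n - 5)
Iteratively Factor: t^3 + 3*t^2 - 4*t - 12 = (t + 3)*(t^2 - 4) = (t + 2)*(t + 3)*(t - 2)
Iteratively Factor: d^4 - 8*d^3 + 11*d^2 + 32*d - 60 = (d + 2)*(d^3 - 10*d^2 + 31*d - 30) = (d - 5)*(d + 2)*(d^2 - 5*d + 6) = (d - 5)*(d - 2)*(d + 2)*(d - 3)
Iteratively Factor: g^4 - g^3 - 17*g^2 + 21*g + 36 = (g + 1)*(g^3 - 2*g^2 - 15*g + 36) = (g - 3)*(g + 1)*(g^2 + g - 12) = (g - 3)^2*(g + 1)*(g + 4)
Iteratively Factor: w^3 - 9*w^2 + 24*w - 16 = (w - 1)*(w^2 - 8*w + 16) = (w - 4)*(w - 1)*(w - 4)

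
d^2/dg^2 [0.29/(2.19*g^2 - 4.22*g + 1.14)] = (-2.781738*g^2 + 5.360244*g + 0.29*(4.38*g - 4.22)*(8.76*g - 8.44) - 1.448028)/(2.19*g^2 - 4.22*g + 1.14)^3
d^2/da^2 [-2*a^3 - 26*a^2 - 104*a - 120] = -12*a - 52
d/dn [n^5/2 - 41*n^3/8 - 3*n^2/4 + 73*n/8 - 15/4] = 5*n^4/2 - 123*n^2/8 - 3*n/2 + 73/8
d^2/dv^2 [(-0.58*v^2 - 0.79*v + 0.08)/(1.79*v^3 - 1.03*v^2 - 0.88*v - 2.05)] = (-3.716756*v^6 - 15.187434*v^5 + 6.33337800000001*v^4 - 35.26989*v^3 - 27.685704*v^2 + 12.204942*v - 2.238516)/(5.735339*v^9 - 9.900669*v^8 - 2.761791*v^7 - 11.063206*v^6 + 24.035262*v^5 + 10.457529*v^4 + 10.737233*v^3 - 17.748285*v^2 - 11.0946*v - 8.615125)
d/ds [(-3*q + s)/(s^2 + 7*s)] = (s*(s + 7) + (3*q - s)*(2*s + 7))/(s^2*(s + 7)^2)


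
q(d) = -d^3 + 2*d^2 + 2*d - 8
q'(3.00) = -13.00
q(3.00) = -11.00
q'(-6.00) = -130.00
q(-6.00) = 268.00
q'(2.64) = -8.35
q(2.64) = -7.18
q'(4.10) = -32.03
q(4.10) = -35.10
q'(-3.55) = -50.01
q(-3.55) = 54.84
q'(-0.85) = -3.57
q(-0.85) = -7.64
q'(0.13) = 2.47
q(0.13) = -7.71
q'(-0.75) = -2.69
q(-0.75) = -7.95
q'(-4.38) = -73.07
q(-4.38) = 105.64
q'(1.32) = 2.05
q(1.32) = -4.18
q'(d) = -3*d^2 + 4*d + 2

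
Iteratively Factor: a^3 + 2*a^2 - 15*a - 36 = (a - 4)*(a^2 + 6*a + 9) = (a - 4)*(a + 3)*(a + 3)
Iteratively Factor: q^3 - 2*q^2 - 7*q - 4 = (q + 1)*(q^2 - 3*q - 4) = (q - 4)*(q + 1)*(q + 1)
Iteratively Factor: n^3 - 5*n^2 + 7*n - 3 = (n - 1)*(n^2 - 4*n + 3) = (n - 3)*(n - 1)*(n - 1)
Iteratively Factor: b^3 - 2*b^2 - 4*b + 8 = (b - 2)*(b^2 - 4) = (b - 2)*(b + 2)*(b - 2)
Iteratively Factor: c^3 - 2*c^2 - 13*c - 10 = (c + 1)*(c^2 - 3*c - 10) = (c + 1)*(c + 2)*(c - 5)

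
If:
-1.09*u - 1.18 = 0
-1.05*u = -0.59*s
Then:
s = -1.93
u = -1.08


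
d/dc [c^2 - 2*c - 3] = 2*c - 2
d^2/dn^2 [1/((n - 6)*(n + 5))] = 2*((n - 6)^2 + (n - 6)*(n + 5) + (n + 5)^2)/((n - 6)^3*(n + 5)^3)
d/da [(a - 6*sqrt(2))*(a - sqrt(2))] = 2*a - 7*sqrt(2)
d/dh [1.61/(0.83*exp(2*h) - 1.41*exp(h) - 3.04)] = (2.2701 - 2.6726*exp(h))*exp(h)/(-0.83*exp(2*h) + 1.41*exp(h) + 3.04)^2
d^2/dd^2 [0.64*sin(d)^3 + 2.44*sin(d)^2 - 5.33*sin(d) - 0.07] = 4.85*sin(d) + 1.44*sin(3*d) + 4.88*cos(2*d)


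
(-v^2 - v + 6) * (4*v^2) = -4*v^4 - 4*v^3 + 24*v^2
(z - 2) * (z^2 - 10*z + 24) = z^3 - 12*z^2 + 44*z - 48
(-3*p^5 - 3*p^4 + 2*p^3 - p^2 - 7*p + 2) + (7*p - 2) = -3*p^5 - 3*p^4 + 2*p^3 - p^2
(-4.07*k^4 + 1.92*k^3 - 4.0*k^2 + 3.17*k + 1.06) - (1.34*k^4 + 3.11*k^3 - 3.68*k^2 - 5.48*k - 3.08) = -5.41*k^4 - 1.19*k^3 - 0.32*k^2 + 8.65*k + 4.14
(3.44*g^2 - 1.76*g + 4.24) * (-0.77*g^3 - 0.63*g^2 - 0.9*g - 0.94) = -2.6488*g^5 - 0.812*g^4 - 5.252*g^3 - 4.3208*g^2 - 2.1616*g - 3.9856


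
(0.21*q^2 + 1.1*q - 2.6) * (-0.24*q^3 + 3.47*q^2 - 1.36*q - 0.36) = -0.0504*q^5 + 0.4647*q^4 + 4.1554*q^3 - 10.5936*q^2 + 3.14*q + 0.936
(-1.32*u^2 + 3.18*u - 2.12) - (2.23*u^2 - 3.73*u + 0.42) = -3.55*u^2 + 6.91*u - 2.54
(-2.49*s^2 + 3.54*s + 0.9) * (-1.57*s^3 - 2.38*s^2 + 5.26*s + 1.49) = 3.9093*s^5 + 0.3684*s^4 - 22.9356*s^3 + 12.7683*s^2 + 10.0086*s + 1.341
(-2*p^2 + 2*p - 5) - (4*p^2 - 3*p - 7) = -6*p^2 + 5*p + 2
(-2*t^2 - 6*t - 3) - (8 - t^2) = -t^2 - 6*t - 11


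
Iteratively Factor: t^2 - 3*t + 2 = (t - 1)*(t - 2)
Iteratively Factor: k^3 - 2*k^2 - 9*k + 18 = (k + 3)*(k^2 - 5*k + 6) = (k - 2)*(k + 3)*(k - 3)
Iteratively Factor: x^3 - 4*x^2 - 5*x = (x)*(x^2 - 4*x - 5) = x*(x + 1)*(x - 5)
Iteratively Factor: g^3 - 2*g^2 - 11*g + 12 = (g - 1)*(g^2 - g - 12) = (g - 4)*(g - 1)*(g + 3)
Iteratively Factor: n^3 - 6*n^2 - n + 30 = (n + 2)*(n^2 - 8*n + 15) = (n - 3)*(n + 2)*(n - 5)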